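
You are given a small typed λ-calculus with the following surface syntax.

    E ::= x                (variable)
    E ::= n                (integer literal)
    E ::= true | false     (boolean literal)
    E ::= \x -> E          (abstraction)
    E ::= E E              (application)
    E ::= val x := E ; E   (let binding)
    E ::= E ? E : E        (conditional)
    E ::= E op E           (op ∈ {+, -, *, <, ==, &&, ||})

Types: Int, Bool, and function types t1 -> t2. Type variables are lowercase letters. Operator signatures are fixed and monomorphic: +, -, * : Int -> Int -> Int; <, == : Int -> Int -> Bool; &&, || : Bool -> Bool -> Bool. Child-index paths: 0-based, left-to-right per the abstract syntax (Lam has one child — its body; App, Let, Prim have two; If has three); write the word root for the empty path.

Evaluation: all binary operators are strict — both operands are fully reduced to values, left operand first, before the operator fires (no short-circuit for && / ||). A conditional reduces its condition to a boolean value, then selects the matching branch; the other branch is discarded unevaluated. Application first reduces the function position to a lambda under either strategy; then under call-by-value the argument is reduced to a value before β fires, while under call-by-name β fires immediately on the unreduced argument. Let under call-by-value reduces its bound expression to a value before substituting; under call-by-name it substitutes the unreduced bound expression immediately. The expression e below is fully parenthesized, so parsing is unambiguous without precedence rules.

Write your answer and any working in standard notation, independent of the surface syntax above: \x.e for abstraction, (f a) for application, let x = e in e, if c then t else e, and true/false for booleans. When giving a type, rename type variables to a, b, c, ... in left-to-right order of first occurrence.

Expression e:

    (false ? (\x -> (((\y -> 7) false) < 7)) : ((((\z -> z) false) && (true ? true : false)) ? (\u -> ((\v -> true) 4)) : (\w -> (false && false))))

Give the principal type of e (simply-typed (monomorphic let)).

Derivation:
  unify Bool ~ Bool
\y._ : b -> Int
  unify b -> Int ~ Bool -> c
  unify b ~ Bool
  unify Int ~ c
_ _ : Int
  unify Int ~ Int
  unify Int ~ Int
\x._ : a -> Bool
z : d
\z._ : d -> d
  unify d -> d ~ Bool -> e
  unify d ~ Bool
  unify Bool ~ e
_ _ : Bool
  unify Bool ~ Bool
  unify Bool ~ Bool
  unify Bool ~ Bool
  unify Bool ~ Bool
  unify Bool ~ Bool
\v._ : g -> Bool
  unify g -> Bool ~ Int -> h
  unify g ~ Int
  unify Bool ~ h
_ _ : Bool
\u._ : f -> Bool
  unify Bool ~ Bool
  unify Bool ~ Bool
\w._ : i -> Bool
  unify f -> Bool ~ i -> Bool
  unify f ~ i
  unify Bool ~ Bool
  unify a -> Bool ~ i -> Bool
  unify a ~ i
  unify Bool ~ Bool

Answer: a -> Bool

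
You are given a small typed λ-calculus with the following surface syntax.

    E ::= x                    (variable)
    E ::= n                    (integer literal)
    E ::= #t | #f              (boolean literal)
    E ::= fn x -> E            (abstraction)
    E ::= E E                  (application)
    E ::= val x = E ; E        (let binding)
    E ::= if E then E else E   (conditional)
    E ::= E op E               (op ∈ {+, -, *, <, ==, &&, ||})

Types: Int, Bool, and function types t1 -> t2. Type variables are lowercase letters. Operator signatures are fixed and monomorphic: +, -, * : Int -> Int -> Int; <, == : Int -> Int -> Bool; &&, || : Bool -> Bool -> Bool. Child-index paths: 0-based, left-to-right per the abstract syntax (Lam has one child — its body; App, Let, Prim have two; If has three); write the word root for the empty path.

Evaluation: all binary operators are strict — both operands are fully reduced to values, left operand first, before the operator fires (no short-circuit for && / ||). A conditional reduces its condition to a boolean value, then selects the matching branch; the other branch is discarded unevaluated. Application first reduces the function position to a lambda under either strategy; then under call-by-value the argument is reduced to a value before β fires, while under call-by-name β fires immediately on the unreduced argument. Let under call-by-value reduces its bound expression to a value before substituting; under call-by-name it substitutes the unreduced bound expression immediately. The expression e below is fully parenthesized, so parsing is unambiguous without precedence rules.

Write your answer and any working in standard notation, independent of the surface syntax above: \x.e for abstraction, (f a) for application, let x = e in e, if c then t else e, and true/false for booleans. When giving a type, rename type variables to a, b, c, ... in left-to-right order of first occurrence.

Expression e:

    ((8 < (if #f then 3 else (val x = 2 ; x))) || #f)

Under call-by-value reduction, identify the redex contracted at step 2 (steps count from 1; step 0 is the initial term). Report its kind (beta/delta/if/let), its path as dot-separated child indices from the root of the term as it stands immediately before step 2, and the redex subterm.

Trace:
step 0: ((8 < (if false then 3 else (let x = 2 in x))) || false)
step 1: [if@0.1] ((8 < (let x = 2 in x)) || false)
step 2: [let@0.1] ((8 < 2) || false)

Answer: let at 0.1 : (let x = 2 in x)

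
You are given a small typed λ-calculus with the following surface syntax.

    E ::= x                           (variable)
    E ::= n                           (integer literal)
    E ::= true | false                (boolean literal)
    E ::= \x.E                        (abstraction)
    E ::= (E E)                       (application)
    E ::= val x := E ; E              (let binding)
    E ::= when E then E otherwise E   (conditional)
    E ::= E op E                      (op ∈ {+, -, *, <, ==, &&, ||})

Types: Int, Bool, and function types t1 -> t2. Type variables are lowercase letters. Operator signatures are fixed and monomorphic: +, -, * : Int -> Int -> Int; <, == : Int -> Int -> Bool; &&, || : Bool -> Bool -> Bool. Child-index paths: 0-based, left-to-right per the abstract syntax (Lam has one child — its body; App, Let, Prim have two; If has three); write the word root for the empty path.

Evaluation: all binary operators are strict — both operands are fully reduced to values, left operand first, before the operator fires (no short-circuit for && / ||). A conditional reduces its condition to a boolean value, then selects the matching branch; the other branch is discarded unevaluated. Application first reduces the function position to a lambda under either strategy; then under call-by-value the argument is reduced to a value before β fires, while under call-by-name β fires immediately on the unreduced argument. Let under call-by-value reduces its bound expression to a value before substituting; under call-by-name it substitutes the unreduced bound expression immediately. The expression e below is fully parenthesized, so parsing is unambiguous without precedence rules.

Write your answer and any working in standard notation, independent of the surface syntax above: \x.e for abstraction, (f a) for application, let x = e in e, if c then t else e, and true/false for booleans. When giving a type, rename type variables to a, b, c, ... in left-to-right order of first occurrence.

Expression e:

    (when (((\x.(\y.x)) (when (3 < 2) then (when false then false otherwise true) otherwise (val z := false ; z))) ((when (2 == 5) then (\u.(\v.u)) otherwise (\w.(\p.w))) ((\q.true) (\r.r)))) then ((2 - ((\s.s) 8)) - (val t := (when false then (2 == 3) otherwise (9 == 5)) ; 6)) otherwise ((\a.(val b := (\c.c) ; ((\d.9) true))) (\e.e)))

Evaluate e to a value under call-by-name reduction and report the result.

Trace:
step 0: (if (((\x.(\y.x)) (if (3 < 2) then (if false then false else true) else (let z = false in z))) ((if (2 == 5) then (\u.(\v.u)) else (\w.(\p.w))) ((\q.true) (\r.r)))) then ((2 - ((\s.s) 8)) - (let t = (if false then (2 == 3) else (9 == 5)) in 6)) else ((\a.(let b = (\c.c) in ((\d.9) true))) (\e.e)))
step 1: [beta@0.0] (if ((\y.(if (3 < 2) then (if false then false else true) else (let z = false in z))) ((if (2 == 5) then (\u.(\v.u)) else (\w.(\p.w))) ((\q.true) (\r.r)))) then ((2 - ((\s.s) 8)) - (let t = (if false then (2 == 3) else (9 == 5)) in 6)) else ((\a.(let b = (\c.c) in ((\d.9) true))) (\e.e)))
step 2: [beta@0] (if (if (3 < 2) then (if false then false else true) else (let z = false in z)) then ((2 - ((\s.s) 8)) - (let t = (if false then (2 == 3) else (9 == 5)) in 6)) else ((\a.(let b = (\c.c) in ((\d.9) true))) (\e.e)))
step 3: [delta@0.0] (if (if false then (if false then false else true) else (let z = false in z)) then ((2 - ((\s.s) 8)) - (let t = (if false then (2 == 3) else (9 == 5)) in 6)) else ((\a.(let b = (\c.c) in ((\d.9) true))) (\e.e)))
step 4: [if@0] (if (let z = false in z) then ((2 - ((\s.s) 8)) - (let t = (if false then (2 == 3) else (9 == 5)) in 6)) else ((\a.(let b = (\c.c) in ((\d.9) true))) (\e.e)))
step 5: [let@0] (if false then ((2 - ((\s.s) 8)) - (let t = (if false then (2 == 3) else (9 == 5)) in 6)) else ((\a.(let b = (\c.c) in ((\d.9) true))) (\e.e)))
step 6: [if@root] ((\a.(let b = (\c.c) in ((\d.9) true))) (\e.e))
step 7: [beta@root] (let b = (\c.c) in ((\d.9) true))
step 8: [let@root] ((\d.9) true)
step 9: [beta@root] 9

Answer: 9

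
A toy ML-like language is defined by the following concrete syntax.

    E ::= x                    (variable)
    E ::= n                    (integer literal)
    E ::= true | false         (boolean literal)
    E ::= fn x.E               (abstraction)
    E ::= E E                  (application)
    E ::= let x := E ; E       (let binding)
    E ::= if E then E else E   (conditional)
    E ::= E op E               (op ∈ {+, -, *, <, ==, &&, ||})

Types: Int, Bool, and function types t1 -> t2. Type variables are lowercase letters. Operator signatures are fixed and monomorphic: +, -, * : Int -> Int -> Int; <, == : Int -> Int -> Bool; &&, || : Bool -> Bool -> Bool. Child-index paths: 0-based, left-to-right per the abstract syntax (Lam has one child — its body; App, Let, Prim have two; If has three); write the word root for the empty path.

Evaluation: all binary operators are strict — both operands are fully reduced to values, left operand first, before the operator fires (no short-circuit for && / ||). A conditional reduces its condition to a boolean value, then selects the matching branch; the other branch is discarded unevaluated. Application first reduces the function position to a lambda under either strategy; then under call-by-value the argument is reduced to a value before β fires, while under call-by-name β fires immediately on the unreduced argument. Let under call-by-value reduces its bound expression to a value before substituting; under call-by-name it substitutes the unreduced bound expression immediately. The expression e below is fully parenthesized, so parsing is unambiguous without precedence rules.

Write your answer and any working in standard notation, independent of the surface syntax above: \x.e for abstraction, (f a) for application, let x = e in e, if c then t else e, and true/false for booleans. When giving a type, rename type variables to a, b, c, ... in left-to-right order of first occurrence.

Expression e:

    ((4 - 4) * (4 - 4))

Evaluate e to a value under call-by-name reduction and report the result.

Working:
step 0: ((4 - 4) * (4 - 4))
step 1: [delta@0] (0 * (4 - 4))
step 2: [delta@1] (0 * 0)
step 3: [delta@root] 0

Answer: 0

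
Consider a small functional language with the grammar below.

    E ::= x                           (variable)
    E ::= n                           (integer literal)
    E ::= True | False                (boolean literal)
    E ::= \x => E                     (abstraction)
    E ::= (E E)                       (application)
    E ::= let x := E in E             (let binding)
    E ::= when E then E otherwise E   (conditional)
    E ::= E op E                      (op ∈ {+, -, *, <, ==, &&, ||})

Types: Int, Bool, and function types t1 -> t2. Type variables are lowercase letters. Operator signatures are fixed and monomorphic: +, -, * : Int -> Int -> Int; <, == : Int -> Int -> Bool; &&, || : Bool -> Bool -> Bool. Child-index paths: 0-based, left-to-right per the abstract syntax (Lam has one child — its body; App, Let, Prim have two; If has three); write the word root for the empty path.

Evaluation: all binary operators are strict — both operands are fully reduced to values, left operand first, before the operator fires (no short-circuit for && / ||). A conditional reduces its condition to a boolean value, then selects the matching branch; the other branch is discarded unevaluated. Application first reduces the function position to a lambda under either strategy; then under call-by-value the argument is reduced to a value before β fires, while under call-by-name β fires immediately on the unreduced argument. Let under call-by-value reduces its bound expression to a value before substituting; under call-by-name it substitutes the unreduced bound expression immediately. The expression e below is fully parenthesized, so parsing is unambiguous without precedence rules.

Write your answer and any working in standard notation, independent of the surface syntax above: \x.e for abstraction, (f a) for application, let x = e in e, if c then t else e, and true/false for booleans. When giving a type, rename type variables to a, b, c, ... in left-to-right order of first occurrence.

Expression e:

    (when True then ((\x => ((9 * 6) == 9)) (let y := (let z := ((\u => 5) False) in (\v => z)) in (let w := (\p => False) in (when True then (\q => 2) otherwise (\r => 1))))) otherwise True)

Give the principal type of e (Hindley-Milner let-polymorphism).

Answer: Bool

Derivation:
  unify Bool ~ Bool
  unify Int ~ Int
  unify Int ~ Int
  unify Int ~ Int
  unify Int ~ Int
\x._ : a -> Bool
\u._ : b -> Int
  unify b -> Int ~ Bool -> c
  unify b ~ Bool
  unify Int ~ c
_ _ : Int
let z : Int
z : Int
\v._ : d -> Int
let y : forall. d -> Int
\p._ : e -> Bool
let w : forall. e -> Bool
  unify Bool ~ Bool
\q._ : f -> Int
\r._ : g -> Int
  unify f -> Int ~ g -> Int
  unify f ~ g
  unify Int ~ Int
  unify a -> Bool ~ (g -> Int) -> h
  unify a ~ g -> Int
  unify Bool ~ h
_ _ : Bool
  unify Bool ~ Bool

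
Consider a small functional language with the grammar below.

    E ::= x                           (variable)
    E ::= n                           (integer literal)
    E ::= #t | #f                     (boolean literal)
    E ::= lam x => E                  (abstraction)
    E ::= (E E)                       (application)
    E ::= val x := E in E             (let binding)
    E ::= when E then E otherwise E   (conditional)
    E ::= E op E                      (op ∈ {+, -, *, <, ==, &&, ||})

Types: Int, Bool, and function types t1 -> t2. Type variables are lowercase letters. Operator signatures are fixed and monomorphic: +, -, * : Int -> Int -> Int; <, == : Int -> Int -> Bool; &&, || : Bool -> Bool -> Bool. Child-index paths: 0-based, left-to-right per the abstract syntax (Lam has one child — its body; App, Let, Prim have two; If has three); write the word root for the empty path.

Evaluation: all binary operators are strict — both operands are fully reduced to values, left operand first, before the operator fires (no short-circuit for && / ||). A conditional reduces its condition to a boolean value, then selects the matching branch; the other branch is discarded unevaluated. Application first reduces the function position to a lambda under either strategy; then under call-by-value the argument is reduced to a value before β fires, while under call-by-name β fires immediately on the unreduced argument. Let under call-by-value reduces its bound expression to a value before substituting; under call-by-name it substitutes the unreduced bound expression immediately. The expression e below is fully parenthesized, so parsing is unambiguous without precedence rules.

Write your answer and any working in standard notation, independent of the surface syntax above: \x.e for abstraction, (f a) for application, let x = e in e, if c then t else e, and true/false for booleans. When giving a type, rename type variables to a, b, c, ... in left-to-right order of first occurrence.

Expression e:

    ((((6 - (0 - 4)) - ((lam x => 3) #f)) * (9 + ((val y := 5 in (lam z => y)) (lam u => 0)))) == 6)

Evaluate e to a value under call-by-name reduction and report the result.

Derivation:
step 0: ((((6 - (0 - 4)) - ((\x.3) false)) * (9 + ((let y = 5 in (\z.y)) (\u.0)))) == 6)
step 1: [delta@0.0.0.1] ((((6 - -4) - ((\x.3) false)) * (9 + ((let y = 5 in (\z.y)) (\u.0)))) == 6)
step 2: [delta@0.0.0] (((10 - ((\x.3) false)) * (9 + ((let y = 5 in (\z.y)) (\u.0)))) == 6)
step 3: [beta@0.0.1] (((10 - 3) * (9 + ((let y = 5 in (\z.y)) (\u.0)))) == 6)
step 4: [delta@0.0] ((7 * (9 + ((let y = 5 in (\z.y)) (\u.0)))) == 6)
step 5: [let@0.1.1.0] ((7 * (9 + ((\z.5) (\u.0)))) == 6)
step 6: [beta@0.1.1] ((7 * (9 + 5)) == 6)
step 7: [delta@0.1] ((7 * 14) == 6)
step 8: [delta@0] (98 == 6)
step 9: [delta@root] false

Answer: false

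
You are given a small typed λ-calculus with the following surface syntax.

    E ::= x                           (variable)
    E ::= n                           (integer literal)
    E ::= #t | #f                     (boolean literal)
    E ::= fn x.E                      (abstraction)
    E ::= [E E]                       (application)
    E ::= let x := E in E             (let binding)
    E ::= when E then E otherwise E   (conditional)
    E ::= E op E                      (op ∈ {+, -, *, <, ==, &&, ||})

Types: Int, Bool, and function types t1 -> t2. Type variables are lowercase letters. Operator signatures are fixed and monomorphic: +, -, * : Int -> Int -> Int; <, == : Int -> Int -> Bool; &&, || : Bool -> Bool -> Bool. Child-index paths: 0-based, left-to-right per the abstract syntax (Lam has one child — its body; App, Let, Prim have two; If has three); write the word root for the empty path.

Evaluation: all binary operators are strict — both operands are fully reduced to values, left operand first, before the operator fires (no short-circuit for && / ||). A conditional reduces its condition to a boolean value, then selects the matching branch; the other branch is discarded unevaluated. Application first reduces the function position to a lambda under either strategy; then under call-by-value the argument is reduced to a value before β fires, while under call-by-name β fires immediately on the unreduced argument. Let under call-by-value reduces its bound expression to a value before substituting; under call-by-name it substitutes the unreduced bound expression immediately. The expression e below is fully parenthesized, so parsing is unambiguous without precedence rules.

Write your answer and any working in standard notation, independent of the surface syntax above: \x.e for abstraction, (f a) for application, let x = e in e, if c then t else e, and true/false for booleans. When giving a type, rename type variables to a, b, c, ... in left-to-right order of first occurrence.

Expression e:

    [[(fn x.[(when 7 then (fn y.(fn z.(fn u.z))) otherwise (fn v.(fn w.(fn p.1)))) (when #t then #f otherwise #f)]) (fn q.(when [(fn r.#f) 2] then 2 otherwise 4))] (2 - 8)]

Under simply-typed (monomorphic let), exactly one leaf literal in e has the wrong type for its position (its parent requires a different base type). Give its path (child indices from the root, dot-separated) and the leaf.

Answer: 0.0.0.0.0 : 7

Derivation:
  unify Int ~ Bool
  FAIL: mismatch Int ~ Bool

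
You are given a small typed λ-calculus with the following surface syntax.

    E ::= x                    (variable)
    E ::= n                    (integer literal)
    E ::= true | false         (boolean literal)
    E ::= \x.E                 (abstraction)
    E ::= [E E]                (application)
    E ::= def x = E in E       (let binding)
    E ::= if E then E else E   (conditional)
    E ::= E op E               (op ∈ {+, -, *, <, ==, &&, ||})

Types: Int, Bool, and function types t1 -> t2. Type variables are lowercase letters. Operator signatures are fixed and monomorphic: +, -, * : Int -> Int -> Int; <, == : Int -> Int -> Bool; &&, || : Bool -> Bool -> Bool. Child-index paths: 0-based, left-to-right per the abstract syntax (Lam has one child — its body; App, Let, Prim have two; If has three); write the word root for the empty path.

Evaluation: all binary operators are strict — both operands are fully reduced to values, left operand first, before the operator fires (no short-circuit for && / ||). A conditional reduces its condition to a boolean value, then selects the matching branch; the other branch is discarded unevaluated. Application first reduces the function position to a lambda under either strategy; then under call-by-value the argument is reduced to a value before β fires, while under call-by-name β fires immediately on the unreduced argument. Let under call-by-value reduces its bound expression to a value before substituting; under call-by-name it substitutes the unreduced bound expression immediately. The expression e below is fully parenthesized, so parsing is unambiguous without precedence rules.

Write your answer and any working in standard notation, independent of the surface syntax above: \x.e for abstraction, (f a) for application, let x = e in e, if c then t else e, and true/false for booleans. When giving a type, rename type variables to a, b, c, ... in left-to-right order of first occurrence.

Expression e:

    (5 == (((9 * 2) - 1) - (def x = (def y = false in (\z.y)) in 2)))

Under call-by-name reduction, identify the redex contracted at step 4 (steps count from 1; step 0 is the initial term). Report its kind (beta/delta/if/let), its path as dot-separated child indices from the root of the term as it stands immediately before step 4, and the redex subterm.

Answer: delta at 1 : (17 - 2)

Derivation:
step 0: (5 == (((9 * 2) - 1) - (let x = (let y = false in (\z.y)) in 2)))
step 1: [delta@1.0.0] (5 == ((18 - 1) - (let x = (let y = false in (\z.y)) in 2)))
step 2: [delta@1.0] (5 == (17 - (let x = (let y = false in (\z.y)) in 2)))
step 3: [let@1.1] (5 == (17 - 2))
step 4: [delta@1] (5 == 15)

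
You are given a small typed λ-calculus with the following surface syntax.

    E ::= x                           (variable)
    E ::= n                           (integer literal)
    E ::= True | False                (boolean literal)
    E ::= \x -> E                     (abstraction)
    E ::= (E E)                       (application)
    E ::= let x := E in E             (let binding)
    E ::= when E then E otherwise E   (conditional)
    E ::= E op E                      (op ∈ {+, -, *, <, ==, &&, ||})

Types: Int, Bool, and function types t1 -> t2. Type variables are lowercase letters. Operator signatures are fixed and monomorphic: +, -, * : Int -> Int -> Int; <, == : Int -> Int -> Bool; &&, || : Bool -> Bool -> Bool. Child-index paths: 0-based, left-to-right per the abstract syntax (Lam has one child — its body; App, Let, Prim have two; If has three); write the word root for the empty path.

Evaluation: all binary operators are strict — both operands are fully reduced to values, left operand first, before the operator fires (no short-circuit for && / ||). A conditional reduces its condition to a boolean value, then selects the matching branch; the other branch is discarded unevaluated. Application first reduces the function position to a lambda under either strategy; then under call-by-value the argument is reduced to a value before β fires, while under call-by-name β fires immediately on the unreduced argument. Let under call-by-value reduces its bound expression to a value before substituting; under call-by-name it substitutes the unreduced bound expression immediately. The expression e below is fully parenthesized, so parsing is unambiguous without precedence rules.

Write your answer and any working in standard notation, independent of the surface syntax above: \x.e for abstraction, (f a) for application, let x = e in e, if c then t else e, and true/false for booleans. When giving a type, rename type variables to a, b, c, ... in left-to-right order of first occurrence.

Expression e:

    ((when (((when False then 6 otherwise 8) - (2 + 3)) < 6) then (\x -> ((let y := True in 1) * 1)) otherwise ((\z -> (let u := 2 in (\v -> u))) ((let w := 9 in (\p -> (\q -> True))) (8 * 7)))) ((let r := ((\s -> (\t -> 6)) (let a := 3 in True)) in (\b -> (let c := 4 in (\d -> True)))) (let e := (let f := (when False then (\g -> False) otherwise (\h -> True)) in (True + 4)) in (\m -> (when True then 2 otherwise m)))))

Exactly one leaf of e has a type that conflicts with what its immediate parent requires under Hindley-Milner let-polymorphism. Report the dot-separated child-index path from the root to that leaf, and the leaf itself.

Answer: 1.1.0.1.0 : true

Trace:
  unify Bool ~ Bool
  unify Int ~ Int
  unify Int ~ Int
  unify Int ~ Int
  unify Int ~ Int
  unify Int ~ Int
  unify Int ~ Int
  unify Int ~ Int
  unify Bool ~ Bool
let y : Bool
  unify Int ~ Int
  unify Int ~ Int
\x._ : a -> Int
let u : Int
u : Int
\v._ : c -> Int
\z._ : b -> c -> Int
let w : Int
\q._ : e -> Bool
\p._ : d -> e -> Bool
  unify Int ~ Int
  unify Int ~ Int
  unify d -> e -> Bool ~ Int -> f
  unify d ~ Int
  unify e -> Bool ~ f
_ _ : e -> Bool
  unify b -> c -> Int ~ (e -> Bool) -> g
  unify b ~ e -> Bool
  unify c -> Int ~ g
_ _ : c -> Int
  unify a -> Int ~ c -> Int
  unify a ~ c
  unify Int ~ Int
\t._ : i -> Int
\s._ : h -> i -> Int
let a : Int
  unify h -> i -> Int ~ Bool -> j
  unify h ~ Bool
  unify i -> Int ~ j
_ _ : i -> Int
let r : forall. i -> Int
let c : Int
\d._ : l -> Bool
\b._ : k -> l -> Bool
  unify Bool ~ Bool
\g._ : m -> Bool
\h._ : n -> Bool
  unify m -> Bool ~ n -> Bool
  unify m ~ n
  unify Bool ~ Bool
let f : forall. n -> Bool
  unify Bool ~ Int
  FAIL: mismatch Bool ~ Int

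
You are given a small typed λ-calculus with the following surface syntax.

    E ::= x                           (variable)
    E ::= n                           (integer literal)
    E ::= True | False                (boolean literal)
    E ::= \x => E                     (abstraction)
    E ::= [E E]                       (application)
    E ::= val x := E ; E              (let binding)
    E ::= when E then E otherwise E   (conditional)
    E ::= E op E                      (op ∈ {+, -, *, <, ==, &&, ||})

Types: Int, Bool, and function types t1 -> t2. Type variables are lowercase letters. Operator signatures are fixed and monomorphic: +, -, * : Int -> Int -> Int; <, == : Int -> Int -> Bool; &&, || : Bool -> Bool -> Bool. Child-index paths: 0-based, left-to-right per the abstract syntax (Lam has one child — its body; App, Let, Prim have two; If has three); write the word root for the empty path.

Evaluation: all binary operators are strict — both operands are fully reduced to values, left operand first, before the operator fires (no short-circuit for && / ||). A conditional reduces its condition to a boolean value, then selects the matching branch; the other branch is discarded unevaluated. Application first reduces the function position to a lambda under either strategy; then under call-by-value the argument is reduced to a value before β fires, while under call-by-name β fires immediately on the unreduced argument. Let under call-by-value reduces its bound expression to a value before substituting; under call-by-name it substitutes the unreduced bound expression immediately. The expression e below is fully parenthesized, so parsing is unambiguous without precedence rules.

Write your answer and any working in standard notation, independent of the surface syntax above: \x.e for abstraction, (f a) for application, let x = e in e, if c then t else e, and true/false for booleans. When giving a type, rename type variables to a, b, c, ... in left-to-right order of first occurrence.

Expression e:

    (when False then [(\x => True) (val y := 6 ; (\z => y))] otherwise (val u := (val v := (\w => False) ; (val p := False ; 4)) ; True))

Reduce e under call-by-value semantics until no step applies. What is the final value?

Answer: true

Derivation:
step 0: (if false then ((\x.true) (let y = 6 in (\z.y))) else (let u = (let v = (\w.false) in (let p = false in 4)) in true))
step 1: [if@root] (let u = (let v = (\w.false) in (let p = false in 4)) in true)
step 2: [let@0] (let u = (let p = false in 4) in true)
step 3: [let@0] (let u = 4 in true)
step 4: [let@root] true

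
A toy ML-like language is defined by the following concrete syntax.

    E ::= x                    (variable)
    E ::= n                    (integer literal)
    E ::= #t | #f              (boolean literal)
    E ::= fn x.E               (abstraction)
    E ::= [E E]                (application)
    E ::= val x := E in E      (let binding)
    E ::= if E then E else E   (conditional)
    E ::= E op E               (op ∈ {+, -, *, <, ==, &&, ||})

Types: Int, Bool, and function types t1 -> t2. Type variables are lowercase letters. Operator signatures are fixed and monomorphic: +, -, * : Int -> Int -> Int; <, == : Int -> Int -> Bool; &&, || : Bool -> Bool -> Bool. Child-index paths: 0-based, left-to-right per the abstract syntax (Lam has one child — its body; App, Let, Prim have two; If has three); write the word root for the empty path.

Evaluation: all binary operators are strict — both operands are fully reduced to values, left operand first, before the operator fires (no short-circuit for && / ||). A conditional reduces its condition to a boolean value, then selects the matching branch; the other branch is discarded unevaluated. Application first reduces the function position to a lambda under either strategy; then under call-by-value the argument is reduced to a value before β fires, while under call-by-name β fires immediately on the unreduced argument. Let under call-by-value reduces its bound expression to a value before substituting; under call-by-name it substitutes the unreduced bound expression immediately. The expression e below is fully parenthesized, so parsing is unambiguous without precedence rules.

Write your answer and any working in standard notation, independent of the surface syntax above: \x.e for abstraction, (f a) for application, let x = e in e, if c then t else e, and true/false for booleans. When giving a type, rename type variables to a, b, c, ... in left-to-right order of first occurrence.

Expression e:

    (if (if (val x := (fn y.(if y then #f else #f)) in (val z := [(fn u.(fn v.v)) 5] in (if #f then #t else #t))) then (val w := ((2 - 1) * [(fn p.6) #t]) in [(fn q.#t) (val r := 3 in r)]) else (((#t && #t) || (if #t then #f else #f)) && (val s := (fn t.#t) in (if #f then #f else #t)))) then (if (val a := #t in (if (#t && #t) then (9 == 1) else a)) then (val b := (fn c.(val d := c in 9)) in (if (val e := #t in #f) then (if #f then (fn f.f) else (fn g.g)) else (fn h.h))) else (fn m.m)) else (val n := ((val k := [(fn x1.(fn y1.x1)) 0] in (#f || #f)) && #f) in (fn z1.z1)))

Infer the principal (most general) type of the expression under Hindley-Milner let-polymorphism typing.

Answer: a -> a

Derivation:
y : a
  unify a ~ Bool
  unify Bool ~ Bool
\y._ : Bool -> Bool
let x : Bool -> Bool
v : c
\v._ : c -> c
\u._ : b -> c -> c
  unify b -> c -> c ~ Int -> d
  unify b ~ Int
  unify c -> c ~ d
_ _ : c -> c
let z : forall. c -> c
  unify Bool ~ Bool
  unify Bool ~ Bool
  unify Bool ~ Bool
  unify Int ~ Int
  unify Int ~ Int
  unify Int ~ Int
\p._ : e -> Int
  unify e -> Int ~ Bool -> f
  unify e ~ Bool
  unify Int ~ f
_ _ : Int
  unify Int ~ Int
let w : Int
\q._ : g -> Bool
let r : Int
r : Int
  unify g -> Bool ~ Int -> h
  unify g ~ Int
  unify Bool ~ h
_ _ : Bool
  unify Bool ~ Bool
  unify Bool ~ Bool
  unify Bool ~ Bool
  unify Bool ~ Bool
  unify Bool ~ Bool
  unify Bool ~ Bool
  unify Bool ~ Bool
\t._ : i -> Bool
let s : forall. i -> Bool
  unify Bool ~ Bool
  unify Bool ~ Bool
  unify Bool ~ Bool
  unify Bool ~ Bool
  unify Bool ~ Bool
let a : Bool
  unify Bool ~ Bool
  unify Bool ~ Bool
  unify Bool ~ Bool
  unify Int ~ Int
  unify Int ~ Int
a : Bool
  unify Bool ~ Bool
  unify Bool ~ Bool
c : j
let d : j
\c._ : j -> Int
let b : forall. j -> Int
let e : Bool
  unify Bool ~ Bool
  unify Bool ~ Bool
f : k
\f._ : k -> k
g : l
\g._ : l -> l
  unify k -> k ~ l -> l
  unify k ~ l
  unify l ~ l
h : m
\h._ : m -> m
  unify l -> l ~ m -> m
  unify l ~ m
  unify m ~ m
m : n
\m._ : n -> n
  unify m -> m ~ n -> n
  unify m ~ n
  unify n ~ n
x1 : o
\y1._ : p -> o
\x1._ : o -> p -> o
  unify o -> p -> o ~ Int -> q
  unify o ~ Int
  unify p -> Int ~ q
_ _ : p -> Int
let k : forall. p -> Int
  unify Bool ~ Bool
  unify Bool ~ Bool
  unify Bool ~ Bool
  unify Bool ~ Bool
let n : Bool
z1 : r
\z1._ : r -> r
  unify n -> n ~ r -> r
  unify n ~ r
  unify r ~ r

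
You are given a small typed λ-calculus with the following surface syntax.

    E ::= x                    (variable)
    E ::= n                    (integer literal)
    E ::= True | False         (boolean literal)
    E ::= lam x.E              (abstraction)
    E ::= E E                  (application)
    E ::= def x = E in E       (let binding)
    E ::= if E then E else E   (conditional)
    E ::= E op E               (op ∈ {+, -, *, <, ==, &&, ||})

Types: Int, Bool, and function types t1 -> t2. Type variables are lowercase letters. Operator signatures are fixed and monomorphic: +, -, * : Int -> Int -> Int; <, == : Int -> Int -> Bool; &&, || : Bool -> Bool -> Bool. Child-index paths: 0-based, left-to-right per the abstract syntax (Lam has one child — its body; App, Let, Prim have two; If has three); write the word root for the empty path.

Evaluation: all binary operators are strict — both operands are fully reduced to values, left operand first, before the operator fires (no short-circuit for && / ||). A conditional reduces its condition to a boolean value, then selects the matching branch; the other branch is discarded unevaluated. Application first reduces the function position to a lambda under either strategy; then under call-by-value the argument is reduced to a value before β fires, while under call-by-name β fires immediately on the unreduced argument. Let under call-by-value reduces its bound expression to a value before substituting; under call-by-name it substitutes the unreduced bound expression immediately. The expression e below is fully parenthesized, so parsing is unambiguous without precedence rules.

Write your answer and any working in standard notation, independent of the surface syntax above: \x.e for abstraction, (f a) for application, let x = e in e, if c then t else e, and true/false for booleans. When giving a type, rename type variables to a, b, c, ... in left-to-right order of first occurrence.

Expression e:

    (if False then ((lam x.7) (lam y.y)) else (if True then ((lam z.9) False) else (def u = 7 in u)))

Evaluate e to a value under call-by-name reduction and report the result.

Trace:
step 0: (if false then ((\x.7) (\y.y)) else (if true then ((\z.9) false) else (let u = 7 in u)))
step 1: [if@root] (if true then ((\z.9) false) else (let u = 7 in u))
step 2: [if@root] ((\z.9) false)
step 3: [beta@root] 9

Answer: 9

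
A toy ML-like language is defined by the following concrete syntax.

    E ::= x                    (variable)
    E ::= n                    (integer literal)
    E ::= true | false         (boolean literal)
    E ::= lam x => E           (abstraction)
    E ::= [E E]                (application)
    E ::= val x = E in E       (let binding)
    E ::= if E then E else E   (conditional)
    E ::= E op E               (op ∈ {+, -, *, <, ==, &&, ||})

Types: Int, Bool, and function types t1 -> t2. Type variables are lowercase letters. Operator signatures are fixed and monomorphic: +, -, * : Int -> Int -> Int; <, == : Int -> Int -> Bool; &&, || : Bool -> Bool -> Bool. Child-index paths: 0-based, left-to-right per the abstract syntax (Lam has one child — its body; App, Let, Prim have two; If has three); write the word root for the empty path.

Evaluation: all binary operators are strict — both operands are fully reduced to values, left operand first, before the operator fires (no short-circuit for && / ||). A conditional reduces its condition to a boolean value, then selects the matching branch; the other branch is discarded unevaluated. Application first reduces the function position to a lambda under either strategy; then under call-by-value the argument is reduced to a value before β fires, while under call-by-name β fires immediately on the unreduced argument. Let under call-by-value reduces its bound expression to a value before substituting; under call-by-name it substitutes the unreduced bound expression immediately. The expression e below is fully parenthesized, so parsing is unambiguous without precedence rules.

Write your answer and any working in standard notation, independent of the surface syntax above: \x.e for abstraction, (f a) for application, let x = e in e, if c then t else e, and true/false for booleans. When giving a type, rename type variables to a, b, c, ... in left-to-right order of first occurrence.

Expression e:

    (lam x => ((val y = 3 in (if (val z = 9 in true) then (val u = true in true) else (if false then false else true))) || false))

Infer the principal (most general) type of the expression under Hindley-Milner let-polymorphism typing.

Answer: a -> Bool

Trace:
let y : Int
let z : Int
  unify Bool ~ Bool
let u : Bool
  unify Bool ~ Bool
  unify Bool ~ Bool
  unify Bool ~ Bool
  unify Bool ~ Bool
  unify Bool ~ Bool
\x._ : a -> Bool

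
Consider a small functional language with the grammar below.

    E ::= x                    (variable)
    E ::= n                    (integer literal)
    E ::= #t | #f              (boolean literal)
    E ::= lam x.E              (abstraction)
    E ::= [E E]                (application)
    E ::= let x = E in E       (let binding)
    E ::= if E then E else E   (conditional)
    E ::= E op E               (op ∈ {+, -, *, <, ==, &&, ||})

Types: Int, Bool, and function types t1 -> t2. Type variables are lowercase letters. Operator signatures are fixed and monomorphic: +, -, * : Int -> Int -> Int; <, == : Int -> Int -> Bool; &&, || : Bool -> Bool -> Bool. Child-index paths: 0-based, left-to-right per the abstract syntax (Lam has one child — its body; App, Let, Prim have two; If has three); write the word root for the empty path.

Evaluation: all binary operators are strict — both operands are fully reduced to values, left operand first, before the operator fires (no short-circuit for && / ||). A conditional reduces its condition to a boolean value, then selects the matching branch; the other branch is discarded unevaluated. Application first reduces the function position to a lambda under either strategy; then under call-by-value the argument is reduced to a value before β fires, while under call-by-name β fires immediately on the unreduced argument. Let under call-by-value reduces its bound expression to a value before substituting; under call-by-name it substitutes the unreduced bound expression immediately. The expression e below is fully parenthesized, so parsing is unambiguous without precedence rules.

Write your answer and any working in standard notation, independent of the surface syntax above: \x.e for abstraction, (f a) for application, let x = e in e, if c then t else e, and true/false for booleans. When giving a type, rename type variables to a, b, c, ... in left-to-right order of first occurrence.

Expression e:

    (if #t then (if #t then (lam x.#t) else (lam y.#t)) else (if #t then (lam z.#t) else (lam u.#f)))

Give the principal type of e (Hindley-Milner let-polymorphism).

Working:
  unify Bool ~ Bool
  unify Bool ~ Bool
\x._ : a -> Bool
\y._ : b -> Bool
  unify a -> Bool ~ b -> Bool
  unify a ~ b
  unify Bool ~ Bool
  unify Bool ~ Bool
\z._ : c -> Bool
\u._ : d -> Bool
  unify c -> Bool ~ d -> Bool
  unify c ~ d
  unify Bool ~ Bool
  unify b -> Bool ~ d -> Bool
  unify b ~ d
  unify Bool ~ Bool

Answer: a -> Bool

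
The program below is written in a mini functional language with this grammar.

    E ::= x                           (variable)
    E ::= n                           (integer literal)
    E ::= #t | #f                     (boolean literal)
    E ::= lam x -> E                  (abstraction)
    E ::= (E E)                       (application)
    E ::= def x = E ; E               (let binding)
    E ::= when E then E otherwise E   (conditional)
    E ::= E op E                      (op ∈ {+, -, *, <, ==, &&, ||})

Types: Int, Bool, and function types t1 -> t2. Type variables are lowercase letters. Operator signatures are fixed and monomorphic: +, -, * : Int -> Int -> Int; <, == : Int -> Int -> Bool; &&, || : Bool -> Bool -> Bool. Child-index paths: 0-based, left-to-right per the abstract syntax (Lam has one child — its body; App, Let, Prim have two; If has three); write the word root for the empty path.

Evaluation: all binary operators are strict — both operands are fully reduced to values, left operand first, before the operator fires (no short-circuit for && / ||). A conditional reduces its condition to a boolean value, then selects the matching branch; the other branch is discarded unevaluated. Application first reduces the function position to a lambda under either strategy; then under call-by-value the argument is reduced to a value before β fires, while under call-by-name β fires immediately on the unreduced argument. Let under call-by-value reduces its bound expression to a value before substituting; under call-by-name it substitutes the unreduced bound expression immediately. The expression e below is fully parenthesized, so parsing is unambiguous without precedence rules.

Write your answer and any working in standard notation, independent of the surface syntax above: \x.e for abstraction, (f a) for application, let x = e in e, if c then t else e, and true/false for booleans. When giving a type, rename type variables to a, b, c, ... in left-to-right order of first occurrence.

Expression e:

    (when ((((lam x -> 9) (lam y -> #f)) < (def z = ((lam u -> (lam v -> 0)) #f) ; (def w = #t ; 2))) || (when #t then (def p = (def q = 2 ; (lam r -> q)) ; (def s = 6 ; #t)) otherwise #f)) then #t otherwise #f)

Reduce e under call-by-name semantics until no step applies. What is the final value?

Working:
step 0: (if ((((\x.9) (\y.false)) < (let z = ((\u.(\v.0)) false) in (let w = true in 2))) || (if true then (let p = (let q = 2 in (\r.q)) in (let s = 6 in true)) else false)) then true else false)
step 1: [beta@0.0.0] (if ((9 < (let z = ((\u.(\v.0)) false) in (let w = true in 2))) || (if true then (let p = (let q = 2 in (\r.q)) in (let s = 6 in true)) else false)) then true else false)
step 2: [let@0.0.1] (if ((9 < (let w = true in 2)) || (if true then (let p = (let q = 2 in (\r.q)) in (let s = 6 in true)) else false)) then true else false)
step 3: [let@0.0.1] (if ((9 < 2) || (if true then (let p = (let q = 2 in (\r.q)) in (let s = 6 in true)) else false)) then true else false)
step 4: [delta@0.0] (if (false || (if true then (let p = (let q = 2 in (\r.q)) in (let s = 6 in true)) else false)) then true else false)
step 5: [if@0.1] (if (false || (let p = (let q = 2 in (\r.q)) in (let s = 6 in true))) then true else false)
step 6: [let@0.1] (if (false || (let s = 6 in true)) then true else false)
step 7: [let@0.1] (if (false || true) then true else false)
step 8: [delta@0] (if true then true else false)
step 9: [if@root] true

Answer: true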